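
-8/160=-1/20=-0.05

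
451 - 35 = 416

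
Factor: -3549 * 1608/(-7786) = 2^2 * 3^2 * 7^1 * 13^2 * 17^(-1) * 67^1 * 229^(-1) = 2853396/3893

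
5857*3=17571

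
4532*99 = 448668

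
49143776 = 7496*6556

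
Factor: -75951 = -1*3^3*29^1*97^1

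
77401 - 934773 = -857372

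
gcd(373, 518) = 1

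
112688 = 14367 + 98321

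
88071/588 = 149+153/196 ≈ 149.78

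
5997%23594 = 5997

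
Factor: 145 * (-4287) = -1 * 3^1 * 5^1 * 29^1 * 1429^1 = -621615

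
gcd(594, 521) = 1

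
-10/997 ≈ -0.0100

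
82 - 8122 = -8040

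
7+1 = 8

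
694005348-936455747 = -242450399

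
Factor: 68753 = 197^1*349^1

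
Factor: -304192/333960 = -1*2^3*3^ (-1)*5^ (-1)*7^2*11^ (-2)*23^ (-1)*97^1 = -38024/41745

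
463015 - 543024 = -80009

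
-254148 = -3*84716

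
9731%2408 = 99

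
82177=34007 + 48170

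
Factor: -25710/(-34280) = 2^(-2) * 3^1 = 3/4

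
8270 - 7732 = 538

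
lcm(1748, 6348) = 120612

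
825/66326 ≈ 0.0124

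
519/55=9 + 24/55 ≈ 9.44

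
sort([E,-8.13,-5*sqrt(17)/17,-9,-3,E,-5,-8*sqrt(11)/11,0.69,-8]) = [-9,-8.13,-8,-5,-3,-8*sqrt(11)/11,-5*sqrt(17)/17,0.69,E,E]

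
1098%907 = 191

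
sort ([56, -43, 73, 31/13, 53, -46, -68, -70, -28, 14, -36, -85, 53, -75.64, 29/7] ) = [-85, -75.64, -70, -68, -46, -43, -36, -28, 31/13, 29/7, 14, 53, 53, 56, 73] 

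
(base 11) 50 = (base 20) 2f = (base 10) 55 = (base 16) 37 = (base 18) 31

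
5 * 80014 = 400070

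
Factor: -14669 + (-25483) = -1 * 2^3 * 3^1 * 7^1 * 239^1 = -40152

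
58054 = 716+57338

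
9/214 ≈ 0.0421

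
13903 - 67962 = -54059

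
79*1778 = 140462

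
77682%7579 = 1892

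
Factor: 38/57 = 2^1*3^(-1) = 2/3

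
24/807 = 8/269 ≈ 0.0297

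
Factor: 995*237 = 3^1*5^1*79^1*199^1 = 235815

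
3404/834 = 1702/417 ≈ 4.08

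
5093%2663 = 2430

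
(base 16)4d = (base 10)77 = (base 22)3b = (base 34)29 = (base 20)3h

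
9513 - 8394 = 1119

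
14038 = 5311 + 8727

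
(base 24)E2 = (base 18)10E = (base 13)200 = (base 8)522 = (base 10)338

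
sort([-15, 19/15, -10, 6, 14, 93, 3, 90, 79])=[-15, -10, 19/15, 3, 6, 14, 79, 90, 93]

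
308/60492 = 77/15123 ≈ 0.00509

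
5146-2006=3140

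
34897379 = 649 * 53771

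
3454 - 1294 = 2160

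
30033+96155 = 126188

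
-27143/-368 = 73 + 279/368 ≈ 73.76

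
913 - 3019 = -2106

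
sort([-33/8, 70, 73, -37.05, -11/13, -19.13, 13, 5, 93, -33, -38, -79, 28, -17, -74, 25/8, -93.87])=[-93.87, -79, -74, -38, -37.05, -33, -19.13, -17, -33/8, -11/13, 25/8, 5, 13, 28, 70, 73, 93]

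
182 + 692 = 874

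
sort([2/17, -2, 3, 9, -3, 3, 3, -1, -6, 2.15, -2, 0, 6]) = [-6, -3, -2, -2, -1, 0, 2/17, 2.15, 3, 3, 3, 6, 9]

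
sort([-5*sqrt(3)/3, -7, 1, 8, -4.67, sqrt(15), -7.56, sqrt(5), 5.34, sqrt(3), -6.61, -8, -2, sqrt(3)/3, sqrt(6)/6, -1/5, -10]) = [-10, -8, -7.56, -7, -6.61, -4.67, -5*sqrt(3)/3, -2, -1/5, sqrt(6)/6, sqrt(3)/3, 1, sqrt(3), sqrt(5), sqrt(15), 5.34, 8]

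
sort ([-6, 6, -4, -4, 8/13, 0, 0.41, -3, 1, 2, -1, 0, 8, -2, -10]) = [-10, -6, -4, -4, -3, -2, -1, 0, 0, 0.41, 8/13, 1, 2, 6, 8]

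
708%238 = 232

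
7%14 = 7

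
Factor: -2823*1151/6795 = -1*3^(-1)*5^(-1)*151^(-1)*941^1*1151^1 = -1083091/2265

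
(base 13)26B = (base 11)359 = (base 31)DO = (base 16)1AB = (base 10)427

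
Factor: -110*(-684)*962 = 2^4*3^2*5^1*11^1*13^1*19^1*37^1 = 72380880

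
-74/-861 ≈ 0.0859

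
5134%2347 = 440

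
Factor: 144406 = 2^1 * 103^1 * 701^1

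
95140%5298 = 5074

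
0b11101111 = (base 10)239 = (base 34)71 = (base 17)e1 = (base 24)9n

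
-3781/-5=756+1/5=756.20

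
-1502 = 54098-55600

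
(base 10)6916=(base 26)a60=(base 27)9d4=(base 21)fe7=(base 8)15404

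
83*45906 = 3810198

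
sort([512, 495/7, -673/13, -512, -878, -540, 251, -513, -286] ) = [-878, -540, -513, -512, -286, -673/13, 495/7, 251, 512] 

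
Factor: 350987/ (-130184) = -1 * 2^ (-3) * 7^2 * 13^1 * 19^1 * 29^1 * 16273^ (-1)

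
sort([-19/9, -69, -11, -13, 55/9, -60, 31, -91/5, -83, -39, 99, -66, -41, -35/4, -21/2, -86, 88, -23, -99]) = [-99, -86, -83, -69, -66, -60, -41, -39, -23, -91/5, -13, -11, -21/2, -35/4, -19/9, 55/9, 31, 88, 99]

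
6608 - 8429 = -1821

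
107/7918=1/74 ≈ 0.0135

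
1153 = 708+445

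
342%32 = 22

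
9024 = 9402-378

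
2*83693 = 167386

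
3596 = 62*58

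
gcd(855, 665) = 95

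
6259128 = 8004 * 782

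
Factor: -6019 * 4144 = -1 * 2^4 * 7^1 * 13^1 * 37^1 * 463^1 = -24942736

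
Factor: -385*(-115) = 5^2*7^1*11^1*23^1 = 44275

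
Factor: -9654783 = -1*3^1*3218261^1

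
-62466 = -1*62466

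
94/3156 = 47/1578 ≈ 0.0298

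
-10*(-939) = 9390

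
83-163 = -80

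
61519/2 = 30759 + 1/2 = 30759.50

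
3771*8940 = 33712740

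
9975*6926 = 69086850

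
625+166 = 791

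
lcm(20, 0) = 0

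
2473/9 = 274 + 7/9 ≈ 274.78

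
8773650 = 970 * 9045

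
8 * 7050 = 56400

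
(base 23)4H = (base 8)155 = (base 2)1101101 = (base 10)109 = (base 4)1231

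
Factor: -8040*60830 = -1*2^4*3^1*5^2*7^1*11^1*67^1*79^1 = -489073200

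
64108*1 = 64108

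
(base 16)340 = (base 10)832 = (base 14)436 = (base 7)2266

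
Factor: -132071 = -1 * 132071^1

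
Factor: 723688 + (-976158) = -1*2^1*5^1*25247^1 = -252470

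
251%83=2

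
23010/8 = 11505/4 = 2876.25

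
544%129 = 28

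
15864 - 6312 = 9552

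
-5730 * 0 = 0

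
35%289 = 35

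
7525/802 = 9 + 307/802 ≈ 9.38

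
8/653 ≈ 0.0123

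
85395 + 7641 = 93036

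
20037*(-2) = -40074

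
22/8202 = 11/4101 ≈ 0.00268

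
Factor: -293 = -1*293^1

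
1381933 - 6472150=-5090217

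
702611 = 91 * 7721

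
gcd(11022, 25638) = 6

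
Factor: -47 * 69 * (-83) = 3^1 * 23^1 * 47^1 * 83^1 = 269169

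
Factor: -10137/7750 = -1 * 2^(-1) * 3^1 * 5^(-3) * 109^1 = -327/250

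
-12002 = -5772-6230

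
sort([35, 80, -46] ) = [-46, 35, 80] 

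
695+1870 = 2565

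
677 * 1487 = 1006699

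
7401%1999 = 1404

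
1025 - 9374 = -8349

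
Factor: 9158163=3^1 * 7^1 * 23^1 * 67^1 * 283^1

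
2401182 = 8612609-6211427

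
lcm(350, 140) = 700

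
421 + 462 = 883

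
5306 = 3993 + 1313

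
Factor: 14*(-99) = -1*2^1*3^2*7^1*11^1 = -1386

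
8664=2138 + 6526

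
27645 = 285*97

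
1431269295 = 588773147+842496148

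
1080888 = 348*3106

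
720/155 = 144/31 ≈ 4.65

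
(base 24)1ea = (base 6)4134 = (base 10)922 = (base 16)39a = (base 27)174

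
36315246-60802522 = -24487276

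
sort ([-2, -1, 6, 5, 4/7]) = [-2, -1, 4/7, 5, 6]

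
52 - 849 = -797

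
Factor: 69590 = 2^1*5^1*6959^1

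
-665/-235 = 2 + 39/47 ≈ 2.83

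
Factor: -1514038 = -1*2^1*757019^1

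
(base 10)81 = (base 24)39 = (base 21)3i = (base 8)121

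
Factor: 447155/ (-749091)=-1 * 3^ (-1) * 5^1 * 7^ (-1) * 35671^ (-1) * 89431^1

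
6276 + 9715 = 15991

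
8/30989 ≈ 0.000258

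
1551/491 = 3 + 78/491 ≈ 3.16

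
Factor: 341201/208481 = 13^(-1)*29^(-1)*617^1 = 617/377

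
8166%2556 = 498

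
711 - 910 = -199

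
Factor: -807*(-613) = 3^1*269^1*613^1 = 494691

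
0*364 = 0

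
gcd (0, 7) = 7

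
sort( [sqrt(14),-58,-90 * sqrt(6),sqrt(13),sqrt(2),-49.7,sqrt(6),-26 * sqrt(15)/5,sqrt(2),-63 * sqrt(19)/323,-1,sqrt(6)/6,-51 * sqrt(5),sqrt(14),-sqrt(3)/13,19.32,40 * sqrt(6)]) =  [-90 * sqrt(6),-51 * sqrt(5),-58,-49.7,-26 * sqrt(15)/5,-1,-63 * sqrt(19)/323,-sqrt(3)/13,sqrt(6)/6,sqrt(2),sqrt(2),sqrt(6),sqrt(13),sqrt(14),sqrt(14),19.32,40 * sqrt(6)]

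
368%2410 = 368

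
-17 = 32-49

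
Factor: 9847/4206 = 2^(-1)*3^(-1)*43^1*229^1*701^(-1)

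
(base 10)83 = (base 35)2d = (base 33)2h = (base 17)4f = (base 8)123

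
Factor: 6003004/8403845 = 2^2*5^(-1)*7^1*269^1*733^(-1)*797^1*2293^(-1)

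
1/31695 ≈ 0.0000316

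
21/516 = 7/172 ≈ 0.0407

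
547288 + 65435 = 612723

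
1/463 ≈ 0.00216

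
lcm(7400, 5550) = 22200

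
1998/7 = 285 + 3/7 ≈ 285.43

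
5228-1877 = 3351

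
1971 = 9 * 219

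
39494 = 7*5642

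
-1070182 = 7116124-8186306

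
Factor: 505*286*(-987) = -1*2^1*3^1*5^1*7^1*11^1*13^1*47^1*101^1 = -142552410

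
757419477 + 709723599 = 1467143076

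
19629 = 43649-24020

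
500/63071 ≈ 0.00793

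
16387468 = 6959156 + 9428312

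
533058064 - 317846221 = 215211843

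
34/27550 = 17/13775 ≈ 0.00123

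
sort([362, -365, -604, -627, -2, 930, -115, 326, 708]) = [-627, -604, -365, -115, -2, 326, 362, 708, 930]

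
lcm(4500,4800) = 72000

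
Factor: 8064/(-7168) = -1 * 2^(-3) * 3^2 = -9/8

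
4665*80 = 373200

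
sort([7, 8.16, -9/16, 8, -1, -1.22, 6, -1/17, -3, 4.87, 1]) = [-3, -1.22, -1, -9/16, -1/17, 1, 4.87, 6, 7, 8, 8.16]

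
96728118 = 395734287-299006169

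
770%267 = 236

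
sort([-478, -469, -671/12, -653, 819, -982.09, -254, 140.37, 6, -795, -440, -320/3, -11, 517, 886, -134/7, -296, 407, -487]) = [-982.09, -795, -653, -487, -478, -469, -440, -296, -254, -320/3, -671/12, -134/7, -11, 6, 140.37, 407, 517, 819, 886]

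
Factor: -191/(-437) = 19^(-1)*23^(-1)*191^1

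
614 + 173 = 787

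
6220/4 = 1555 = 1555.00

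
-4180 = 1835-6015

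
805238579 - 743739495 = 61499084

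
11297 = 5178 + 6119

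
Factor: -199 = -1*199^1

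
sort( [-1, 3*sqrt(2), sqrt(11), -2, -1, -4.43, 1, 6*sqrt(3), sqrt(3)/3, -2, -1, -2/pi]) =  [-4.43, -2, -2, -1, -1, -1, -2/pi, sqrt(3)/3, 1, sqrt(11), 3*sqrt(2), 6*sqrt(3)]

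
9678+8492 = 18170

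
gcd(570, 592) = 2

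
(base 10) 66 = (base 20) 36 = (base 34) 1w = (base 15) 46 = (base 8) 102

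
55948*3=167844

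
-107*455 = -48685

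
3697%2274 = 1423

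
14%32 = 14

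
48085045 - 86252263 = -38167218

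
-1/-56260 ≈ 0.0000178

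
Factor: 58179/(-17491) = -1*3^1*11^1*41^1*43^1*17491^(-1)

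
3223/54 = 59 + 37/54 ≈ 59.69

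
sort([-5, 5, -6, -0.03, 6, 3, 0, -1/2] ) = [-6, -5, -1/2, -0.03, 0, 3, 5, 6] 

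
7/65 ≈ 0.108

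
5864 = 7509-1645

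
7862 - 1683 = 6179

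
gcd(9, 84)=3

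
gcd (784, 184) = 8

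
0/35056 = 0 = 0.00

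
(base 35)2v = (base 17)5g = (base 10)101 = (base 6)245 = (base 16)65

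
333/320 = 1 + 13/320 ≈ 1.04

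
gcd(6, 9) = 3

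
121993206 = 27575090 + 94418116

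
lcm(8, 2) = 8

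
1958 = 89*22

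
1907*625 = 1191875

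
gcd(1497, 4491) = 1497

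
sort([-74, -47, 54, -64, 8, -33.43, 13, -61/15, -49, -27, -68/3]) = [-74, -64, -49, -47, -33.43, -27, -68/3, -61/15, 8, 13, 54]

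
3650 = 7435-3785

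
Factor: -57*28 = -1*2^2*3^1*7^1*19^1 = -1596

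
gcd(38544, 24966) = 438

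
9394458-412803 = 8981655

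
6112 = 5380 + 732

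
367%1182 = 367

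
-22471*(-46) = 1033666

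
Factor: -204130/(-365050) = 5^(-1)*7^(-2)*137^1 = 137/245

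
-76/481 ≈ -0.158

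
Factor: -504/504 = -1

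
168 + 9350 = 9518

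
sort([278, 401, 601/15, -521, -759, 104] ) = [-759, -521, 601/15, 104, 278, 401] 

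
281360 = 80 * 3517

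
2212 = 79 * 28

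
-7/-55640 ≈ 0.000126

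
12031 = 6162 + 5869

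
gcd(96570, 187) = 1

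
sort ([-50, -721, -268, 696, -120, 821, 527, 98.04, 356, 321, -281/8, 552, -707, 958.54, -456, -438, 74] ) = [-721, -707, -456, -438, -268, -120, -50, -281/8, 74, 98.04, 321, 356, 527, 552, 696, 821, 958.54] 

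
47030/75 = 627 + 1/15 ≈ 627.07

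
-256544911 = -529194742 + 272649831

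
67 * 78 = 5226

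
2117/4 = 529 + 1/4 = 529.25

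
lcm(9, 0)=0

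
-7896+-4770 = -12666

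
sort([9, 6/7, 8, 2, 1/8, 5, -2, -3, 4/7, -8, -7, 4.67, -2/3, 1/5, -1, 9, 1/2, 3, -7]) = [-8, -7, -7, -3, -2, -1, -2/3, 1/8, 1/5, 1/2, 4/7, 6/7, 2, 3, 4.67, 5, 8, 9, 9]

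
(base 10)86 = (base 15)5b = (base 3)10012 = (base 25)3b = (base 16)56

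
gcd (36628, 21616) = 4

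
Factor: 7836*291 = 2^2*3^2*97^1*653^1 = 2280276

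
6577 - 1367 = 5210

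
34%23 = 11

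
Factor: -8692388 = -1*2^2*71^1*127^1*241^1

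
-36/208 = -9/52 ≈ -0.173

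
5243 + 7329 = 12572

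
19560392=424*46133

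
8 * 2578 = 20624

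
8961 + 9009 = 17970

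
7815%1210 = 555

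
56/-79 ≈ -0.709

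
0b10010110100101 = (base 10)9637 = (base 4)2112211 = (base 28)c85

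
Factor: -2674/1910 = -1 * 5^(-1) * 7^1 = -7/5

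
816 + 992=1808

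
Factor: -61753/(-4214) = 2^(-1)*7^(-2)*37^1*43^(-1)*1669^1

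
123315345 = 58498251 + 64817094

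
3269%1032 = 173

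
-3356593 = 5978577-9335170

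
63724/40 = 15931/10 = 1593.10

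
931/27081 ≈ 0.0344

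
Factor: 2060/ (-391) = -1 * 2^2 * 5^1 * 17^ (-1) * 23^ (-1) * 103^1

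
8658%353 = 186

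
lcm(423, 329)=2961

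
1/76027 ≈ 0.0000132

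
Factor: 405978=2^1*3^1*71^1*953^1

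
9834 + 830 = 10664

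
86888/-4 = -21722 = -21722.00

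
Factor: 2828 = 2^2*7^1*101^1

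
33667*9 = 303003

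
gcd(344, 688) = 344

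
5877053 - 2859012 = 3018041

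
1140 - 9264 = -8124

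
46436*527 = 24471772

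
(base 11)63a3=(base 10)8462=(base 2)10000100001110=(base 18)1822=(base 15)2792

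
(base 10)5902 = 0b1011100001110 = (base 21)d81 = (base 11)4486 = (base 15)1b37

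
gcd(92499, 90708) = 3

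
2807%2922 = 2807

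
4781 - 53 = 4728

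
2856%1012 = 832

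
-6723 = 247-6970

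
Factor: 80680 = 2^3*5^1*2017^1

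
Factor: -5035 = -1*5^1*19^1*53^1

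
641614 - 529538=112076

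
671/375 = 1 + 296/375 ≈ 1.79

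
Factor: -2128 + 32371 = 3^1*17^1*593^1 = 30243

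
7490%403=236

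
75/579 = 25/193≈0.130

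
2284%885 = 514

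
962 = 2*481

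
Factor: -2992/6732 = -1 * 2^2 * 3^(-2) = -4/9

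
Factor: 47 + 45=2^2 * 23^1=92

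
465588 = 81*5748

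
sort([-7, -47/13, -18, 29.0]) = [-18, -7, -47/13, 29.0]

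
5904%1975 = 1954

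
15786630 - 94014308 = -78227678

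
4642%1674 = 1294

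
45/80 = 9/16 ≈ 0.563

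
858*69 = 59202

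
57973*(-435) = -25218255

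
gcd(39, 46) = 1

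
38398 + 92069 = 130467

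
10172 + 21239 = 31411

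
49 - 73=-24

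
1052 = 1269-217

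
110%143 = 110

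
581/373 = 1 + 208/373 ≈ 1.56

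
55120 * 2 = 110240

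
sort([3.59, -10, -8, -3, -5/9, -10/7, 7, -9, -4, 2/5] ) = [-10, -9, -8, -4, -3, -10/7, -5/9, 2/5, 3.59, 7] 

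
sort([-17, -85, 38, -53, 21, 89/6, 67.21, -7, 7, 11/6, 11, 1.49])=[-85, -53, -17, -7, 1.49, 11/6, 7, 11, 89/6, 21, 38, 67.21]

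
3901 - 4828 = -927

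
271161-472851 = -201690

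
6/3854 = 3/1927 ≈ 0.00156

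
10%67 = 10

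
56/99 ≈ 0.566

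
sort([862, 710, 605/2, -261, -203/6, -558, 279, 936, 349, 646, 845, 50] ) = [-558, -261, -203/6, 50, 279, 605/2, 349, 646, 710, 845, 862, 936] 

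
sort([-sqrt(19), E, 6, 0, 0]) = [-sqrt(19), 0, 0, E, 6]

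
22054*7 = 154378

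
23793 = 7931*3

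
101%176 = 101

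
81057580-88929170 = -7871590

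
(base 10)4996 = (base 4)1032010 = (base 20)c9g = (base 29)5r8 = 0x1384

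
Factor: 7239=3^1 * 19^1 * 127^1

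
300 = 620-320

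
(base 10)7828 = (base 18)162g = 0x1e94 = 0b1111010010100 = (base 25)cd3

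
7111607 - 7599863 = -488256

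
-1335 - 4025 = -5360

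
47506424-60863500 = -13357076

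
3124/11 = 284 = 284.00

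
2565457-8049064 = -5483607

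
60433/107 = 564 + 85/107 ≈ 564.79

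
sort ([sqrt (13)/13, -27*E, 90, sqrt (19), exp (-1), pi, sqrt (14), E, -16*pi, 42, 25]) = [-27*E, -16*pi, sqrt (13)/13, exp (-1), E, pi, sqrt (14), sqrt (19), 25, 42, 90]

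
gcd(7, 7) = 7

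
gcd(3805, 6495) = 5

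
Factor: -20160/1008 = -1 * 2^2 * 5^1 = -20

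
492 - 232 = 260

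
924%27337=924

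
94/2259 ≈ 0.0416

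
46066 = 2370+43696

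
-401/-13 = 30 + 11/13 ≈ 30.85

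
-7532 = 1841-9373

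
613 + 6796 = 7409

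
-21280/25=-851 - 1/5=-851.20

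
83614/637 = 131 + 167/637 ≈ 131.26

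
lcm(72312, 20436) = 940056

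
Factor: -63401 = -1 * 13^1 * 4877^1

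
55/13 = 4 + 3/13 ≈ 4.23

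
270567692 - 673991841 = -403424149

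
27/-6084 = -3/676 ≈ -0.00444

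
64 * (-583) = -37312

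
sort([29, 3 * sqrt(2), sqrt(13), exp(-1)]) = [exp(-1), sqrt(13), 3 * sqrt(2), 29]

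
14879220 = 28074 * 530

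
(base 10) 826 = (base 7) 2260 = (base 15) 3a1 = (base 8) 1472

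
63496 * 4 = 253984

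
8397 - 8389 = 8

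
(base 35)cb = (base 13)272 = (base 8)657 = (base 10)431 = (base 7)1154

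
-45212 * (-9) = 406908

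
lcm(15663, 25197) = 579531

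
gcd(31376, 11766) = 3922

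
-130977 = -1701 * 77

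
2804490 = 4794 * 585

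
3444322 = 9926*347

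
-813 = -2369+1556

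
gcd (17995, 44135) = 5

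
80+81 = 161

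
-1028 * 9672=-9942816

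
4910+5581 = 10491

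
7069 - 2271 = 4798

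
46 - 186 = -140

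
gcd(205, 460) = 5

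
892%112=108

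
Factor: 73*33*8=2^3*3^1*11^1*73^1=19272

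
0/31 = 0 = 0.00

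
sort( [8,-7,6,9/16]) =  [-7,9/16,6,8]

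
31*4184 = 129704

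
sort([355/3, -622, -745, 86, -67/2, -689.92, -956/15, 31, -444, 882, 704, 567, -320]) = [-745, -689.92, -622, -444, -320, -956/15, -67/2, 31, 86, 355/3, 567, 704, 882]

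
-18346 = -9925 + -8421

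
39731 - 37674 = 2057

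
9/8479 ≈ 0.00106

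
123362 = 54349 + 69013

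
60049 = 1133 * 53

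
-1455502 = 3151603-4607105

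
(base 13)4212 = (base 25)efg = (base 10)9141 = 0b10001110110101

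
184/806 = 92/403 ≈ 0.228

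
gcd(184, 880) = 8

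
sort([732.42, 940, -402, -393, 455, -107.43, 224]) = [-402, -393, -107.43, 224, 455, 732.42, 940]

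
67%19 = 10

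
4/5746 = 2/2873 ≈ 0.000696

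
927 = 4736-3809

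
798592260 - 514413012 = 284179248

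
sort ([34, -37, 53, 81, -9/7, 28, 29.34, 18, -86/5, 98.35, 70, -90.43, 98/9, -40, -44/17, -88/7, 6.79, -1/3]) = [-90.43, -40, -37, -86/5, -88/7, -44/17, -9/7, -1/3, 6.79, 98/9, 18, 28, 29.34, 34, 53, 70, 81, 98.35]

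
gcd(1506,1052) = 2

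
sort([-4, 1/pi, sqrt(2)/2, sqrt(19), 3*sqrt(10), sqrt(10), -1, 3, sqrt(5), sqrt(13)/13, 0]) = [-4, -1, 0, sqrt(13)/13, 1/pi, sqrt(2)/2, sqrt(5), 3, sqrt(10), sqrt(19), 3*sqrt(10)]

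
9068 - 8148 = 920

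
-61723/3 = -20574 - 1/3 ≈ -20574.33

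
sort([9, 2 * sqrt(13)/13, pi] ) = [2 * sqrt(13)/13, pi, 9] 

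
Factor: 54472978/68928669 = 2^1 * 3^(-2) * 7^1 * 37^(-1) * 206993^(-1) * 3890927^1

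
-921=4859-5780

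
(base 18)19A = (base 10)496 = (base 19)172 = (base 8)760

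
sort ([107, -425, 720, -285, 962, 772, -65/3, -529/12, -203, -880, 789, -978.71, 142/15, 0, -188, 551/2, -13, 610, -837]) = [-978.71, -880, -837, -425, -285, -203, -188, -529/12, -65/3, -13, 0, 142/15, 107, 551/2, 610, 720, 772, 789, 962]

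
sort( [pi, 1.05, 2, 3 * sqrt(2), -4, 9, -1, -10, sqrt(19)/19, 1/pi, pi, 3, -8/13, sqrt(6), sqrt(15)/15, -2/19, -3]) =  [-10, -4, -3, -1, -8/13, -2/19, sqrt(19)/19, sqrt(15)/15, 1/pi, 1.05, 2, sqrt(6), 3, pi, pi, 3 * sqrt(2), 9]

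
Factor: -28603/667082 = -1*2^(-1)*13^(-1)*25657^(-1)*28603^1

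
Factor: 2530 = 2^1 * 5^1 * 11^1 * 23^1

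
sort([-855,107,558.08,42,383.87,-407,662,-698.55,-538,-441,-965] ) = [-965,-855,-698.55,-538,-441,-407,42,107,383.87,558.08,662] 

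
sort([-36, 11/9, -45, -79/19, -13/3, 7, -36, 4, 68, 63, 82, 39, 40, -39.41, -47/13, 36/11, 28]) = [-45, -39.41, -36, -36, -13/3, -79/19, -47/13, 11/9, 36/11, 4, 7, 28, 39, 40, 63, 68, 82]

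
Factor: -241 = -1 * 241^1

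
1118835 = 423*2645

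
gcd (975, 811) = 1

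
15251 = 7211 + 8040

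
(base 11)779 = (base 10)933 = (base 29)135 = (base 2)1110100101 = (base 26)19n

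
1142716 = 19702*58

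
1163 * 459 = 533817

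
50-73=-23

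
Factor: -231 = -1 * 3^1 * 7^1 * 11^1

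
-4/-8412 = 1/2103 ≈ 0.000476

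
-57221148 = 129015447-186236595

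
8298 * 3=24894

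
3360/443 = 7 + 259/443 ≈ 7.58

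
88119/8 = 11014 + 7/8≈11014.88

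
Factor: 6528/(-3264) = -1*2^1 = -2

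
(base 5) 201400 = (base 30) 75p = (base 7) 24610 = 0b1100101001011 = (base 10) 6475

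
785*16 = 12560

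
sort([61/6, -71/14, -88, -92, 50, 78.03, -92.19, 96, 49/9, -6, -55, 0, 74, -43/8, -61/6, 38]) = [-92.19, -92, -88, -55, -61/6, -6, -43/8, -71/14, 0, 49/9, 61/6, 38, 50, 74, 78.03, 96]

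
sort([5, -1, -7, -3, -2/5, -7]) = [-7, -7, -3, -1, -2/5, 5]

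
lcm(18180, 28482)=854460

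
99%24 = 3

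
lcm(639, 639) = 639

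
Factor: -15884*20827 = -1*2^2*11^1*19^2*59^1*353^1 = -330816068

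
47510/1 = 47510 = 47510.00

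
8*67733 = 541864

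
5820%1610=990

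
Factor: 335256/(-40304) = -1*2^(-1)*3^1*11^(-1)*61^1 = -183/22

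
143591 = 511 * 281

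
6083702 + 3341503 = 9425205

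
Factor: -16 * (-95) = 2^4 * 5^1 * 19^1 = 1520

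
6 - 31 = -25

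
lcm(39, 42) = 546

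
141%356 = 141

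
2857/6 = 476+1/6 ≈ 476.17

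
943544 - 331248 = 612296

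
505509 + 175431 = 680940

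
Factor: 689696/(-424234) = -1*2^4*7^1*3079^1*212117^(-1) = -344848/212117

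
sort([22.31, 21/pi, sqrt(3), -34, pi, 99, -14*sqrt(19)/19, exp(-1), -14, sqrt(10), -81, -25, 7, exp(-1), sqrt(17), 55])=[-81, -34, -25, -14, -14*sqrt(19)/19, exp(-1), exp(-1), sqrt(3), pi, sqrt(10), sqrt(17), 21/pi, 7, 22.31, 55, 99]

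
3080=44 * 70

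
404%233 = 171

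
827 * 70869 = 58608663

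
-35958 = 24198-60156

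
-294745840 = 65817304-360563144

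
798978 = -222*(-3599)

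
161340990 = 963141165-801800175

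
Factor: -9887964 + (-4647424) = -1 * 2^2 * 7^1 * 519121^1 = -14535388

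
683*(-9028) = -6166124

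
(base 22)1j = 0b101001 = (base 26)1f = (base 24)1h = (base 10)41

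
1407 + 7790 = 9197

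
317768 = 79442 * 4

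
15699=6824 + 8875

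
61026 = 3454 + 57572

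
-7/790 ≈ -0.00886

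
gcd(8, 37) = 1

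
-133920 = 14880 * (-9)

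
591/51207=197/17069 ≈ 0.0115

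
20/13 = 1 + 7/13 ≈ 1.54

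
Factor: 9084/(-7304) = -1*2^(-1)*3^1*11^(-1)*83^(-1)*757^1 = -2271/1826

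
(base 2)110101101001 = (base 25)5c8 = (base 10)3433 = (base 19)99d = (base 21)7ga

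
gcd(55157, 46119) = 1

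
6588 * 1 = 6588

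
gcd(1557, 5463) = 9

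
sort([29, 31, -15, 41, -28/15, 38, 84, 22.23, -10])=[-15, -10, -28/15, 22.23, 29, 31, 38, 41, 84]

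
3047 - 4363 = -1316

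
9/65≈0.138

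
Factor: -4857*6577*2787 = -1*3^2*929^1*1619^1*6577^1 = -89029290843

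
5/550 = 1/110 ≈ 0.00909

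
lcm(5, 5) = 5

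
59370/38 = 29685/19 ≈ 1562.37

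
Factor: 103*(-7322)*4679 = -1*2^1*7^1*103^1*523^1*4679^1 = -3528742714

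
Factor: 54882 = 2^1*3^2*3049^1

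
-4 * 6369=-25476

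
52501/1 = 52501 = 52501.00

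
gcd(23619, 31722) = 3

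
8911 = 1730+7181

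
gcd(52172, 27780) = 4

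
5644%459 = 136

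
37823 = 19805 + 18018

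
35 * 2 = 70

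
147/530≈0.277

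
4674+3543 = 8217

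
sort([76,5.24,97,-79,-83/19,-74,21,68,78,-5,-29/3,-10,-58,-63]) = [-79,-74,-63,-58,-10,-29/3,-5,-83/19,5.24,21,68,76,78,97]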